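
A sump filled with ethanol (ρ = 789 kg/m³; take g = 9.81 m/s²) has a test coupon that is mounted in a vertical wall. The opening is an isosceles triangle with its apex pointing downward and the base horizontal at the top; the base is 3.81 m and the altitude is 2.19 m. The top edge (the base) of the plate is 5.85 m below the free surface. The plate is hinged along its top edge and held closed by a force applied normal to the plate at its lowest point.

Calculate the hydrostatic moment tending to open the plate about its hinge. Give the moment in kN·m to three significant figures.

γ = ρg = 789 × 9.81 / 1000 = 7.74009 kN/m³.
With the apex down, the centroid sits h/3 = 2.19/3 = 0.73 m below the base (the top edge), so the centroid depth is h_c = 5.85 + 0.73 = 6.58 m.
A = ½ × 3.81 × 2.19 = 4.17195 m².
Resultant F = γ·h_c·A = 7.74009 × 6.58 × 4.17195 = 212.477 kN.
I_c = b·h³/36 = 3.81 × 2.19³/36 = 1.11162 m⁴.
Centre of pressure: y_p = y_c + I_c/(y_c·A) = 6.58 + 1.11162/(6.58 × 4.17195) = 6.58 + 0.0404941 = 6.62049 m along the plane.
The resultant acts 0.73 + 0.0404941 = 0.770494 m (along the plate) below the hinge at the top edge, so the moment about the hinge is M = F × 0.770494 = 212.477 × 0.770494 = 163.712 kN·m.

M ≈ 164 kN·m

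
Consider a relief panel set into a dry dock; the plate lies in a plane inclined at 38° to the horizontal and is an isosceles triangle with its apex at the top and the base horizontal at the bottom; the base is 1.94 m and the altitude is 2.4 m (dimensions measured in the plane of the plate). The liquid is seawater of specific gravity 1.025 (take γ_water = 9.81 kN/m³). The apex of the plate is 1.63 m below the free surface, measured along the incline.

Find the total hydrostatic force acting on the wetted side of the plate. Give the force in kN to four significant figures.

F ≈ 46.55 kN

γ = 1.025 × 9.81 = 10.05525 kN/m³.
Let θ = 38° be the plate's angle to the horizontal; measure y along the incline from where the plane meets the free surface. Vertical depth h = y·sinθ with sinθ = 0.615661.
With the apex up, the centroid sits 2h/3 = 2 × 2.4/3 = 1.6 m below the apex, so y_c = 1.63 + 1.6 = 3.23 m and h_c = 3.23 × 0.615661 = 1.98859 m.
A = ½ × 1.94 × 2.4 = 2.328 m².
Resultant F = γ·h_c·A = 10.05525 × 1.98859 × 2.328 = 46.5502 kN.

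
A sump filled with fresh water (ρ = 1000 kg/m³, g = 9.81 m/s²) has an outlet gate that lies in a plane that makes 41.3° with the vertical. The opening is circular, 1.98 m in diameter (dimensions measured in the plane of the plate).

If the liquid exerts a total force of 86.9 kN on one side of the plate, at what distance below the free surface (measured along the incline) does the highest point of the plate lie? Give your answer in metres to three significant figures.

γ = ρg = 1000 × 9.81 = 9810 N/m³ = 9.81 kN/m³.
A = π(0.99)² = 3.07907 m².
From F = γ·h_c·A, the centroid depth is h_c = 86.9/(9.81 × 3.07907) = 2.87694 m.
The plate makes 41.3° with the vertical, i.e. θ = 90° − 41.3° = 48.7° to the horizontal. Measuring y along the incline from the free-surface line, vertical depth h = y·sinθ with sinθ = 0.751264.
Along the incline, y_c = h_c/sinθ = 2.87694/0.751264 = 3.82947 m.
The centroid is at the centre, 0.99 m below the top of the plate, so the highest point sits at y_top = 3.82947 − 0.99 = 2.83947 m along the incline.

y_top ≈ 2.84 m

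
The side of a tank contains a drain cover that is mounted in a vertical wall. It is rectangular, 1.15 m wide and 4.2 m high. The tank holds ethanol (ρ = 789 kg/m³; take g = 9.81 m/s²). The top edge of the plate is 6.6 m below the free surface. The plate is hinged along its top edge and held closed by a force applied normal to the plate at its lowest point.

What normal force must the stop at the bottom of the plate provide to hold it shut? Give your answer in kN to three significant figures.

P ≈ 176 kN

γ = ρg = 789 × 9.81 / 1000 = 7.74009 kN/m³.
The centroid lies 4.2/2 = 2.1 m below the top edge, so the centroid depth is h_c = 6.6 + 2.1 = 8.7 m.
A = 1.15 × 4.2 = 4.83 m².
Resultant F = γ·h_c·A = 7.74009 × 8.7 × 4.83 = 325.246 kN.
I_c = b·h³/12 = 1.15 × 4.2³/12 = 7.1001 m⁴.
Centre of pressure: y_p = y_c + I_c/(y_c·A) = 8.7 + 7.1001/(8.7 × 4.83) = 8.7 + 0.168966 = 8.86897 m along the plane.
The resultant acts 2.1 + 0.168966 = 2.26897 m (along the plate) below the hinge at the top edge, so the moment about the hinge is M = F × 2.26897 = 325.246 × 2.26897 = 737.973 kN·m.
A normal force at the bottom, 4.2 m from the hinge, must supply this moment: P = 737.973/4.2 = 175.708 kN.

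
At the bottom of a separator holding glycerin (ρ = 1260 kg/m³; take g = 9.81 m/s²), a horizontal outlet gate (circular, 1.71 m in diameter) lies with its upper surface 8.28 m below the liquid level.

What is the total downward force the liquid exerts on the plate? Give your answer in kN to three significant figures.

F ≈ 235 kN

γ = ρg = 1260 × 9.81 / 1000 = 12.3606 kN/m³.
The plate is horizontal, so pressure is uniform at p = γ·h = 12.3606 × 8.28 = 102.346 kN/m².
A = π(0.855)² = 2.29658 m².
F = p·A = 102.346 × 2.29658 = 235.046 kN.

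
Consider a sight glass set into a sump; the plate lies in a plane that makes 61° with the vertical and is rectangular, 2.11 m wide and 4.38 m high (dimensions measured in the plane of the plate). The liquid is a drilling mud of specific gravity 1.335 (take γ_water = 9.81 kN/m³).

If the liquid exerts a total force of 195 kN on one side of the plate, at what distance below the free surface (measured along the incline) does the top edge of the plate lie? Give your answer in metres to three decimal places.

γ = 1.335 × 9.81 = 13.09635 kN/m³.
A = 2.11 × 4.38 = 9.2418 m².
From F = γ·h_c·A, the centroid depth is h_c = 195/(13.09635 × 9.2418) = 1.61112 m.
The plate makes 61° with the vertical, i.e. θ = 90° − 61° = 29° to the horizontal. Measuring y along the incline from the free-surface line, vertical depth h = y·sinθ with sinθ = 0.484810.
Along the incline, y_c = h_c/sinθ = 1.61112/0.484810 = 3.3232 m.
The centroid lies 4.38/2 = 2.19 m below the top edge, so the top edge sits at y_top = 3.3232 − 2.19 = 1.1332 m along the incline.

y_top ≈ 1.133 m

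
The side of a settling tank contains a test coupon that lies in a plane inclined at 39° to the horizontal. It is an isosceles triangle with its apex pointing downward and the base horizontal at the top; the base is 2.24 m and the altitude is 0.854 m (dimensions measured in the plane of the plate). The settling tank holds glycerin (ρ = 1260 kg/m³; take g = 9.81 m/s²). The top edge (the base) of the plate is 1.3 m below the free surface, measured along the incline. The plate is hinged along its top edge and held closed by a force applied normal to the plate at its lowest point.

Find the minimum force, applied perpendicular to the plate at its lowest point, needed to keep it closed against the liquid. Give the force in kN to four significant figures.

P ≈ 4.283 kN

γ = ρg = 1260 × 9.81 / 1000 = 12.3606 kN/m³.
Let θ = 39° be the plate's angle to the horizontal; measure y along the incline from where the plane meets the free surface. Vertical depth h = y·sinθ with sinθ = 0.629320.
With the apex down, the centroid sits h/3 = 0.854/3 = 0.284667 m below the base (the top edge), so y_c = 1.3 + 0.284667 = 1.58467 m and h_c = 1.58467 × 0.629320 = 0.997265 m.
A = ½ × 2.24 × 0.854 = 0.95648 m².
Resultant F = γ·h_c·A = 12.3606 × 0.997265 × 0.95648 = 11.7903 kN.
I_c = b·h³/36 = 2.24 × 0.854³/36 = 0.0387542 m⁴.
Centre of pressure: y_p = y_c + I_c/(y_c·A) = 1.58467 + 0.0387542/(1.58467 × 0.95648) = 1.58467 + 0.0255684 = 1.61024 m along the plane.
The resultant acts 0.284667 + 0.0255684 = 0.310235 m (along the plate) below the hinge at the top edge, so the moment about the hinge is M = F × 0.310235 = 11.7903 × 0.310235 = 3.65776 kN·m.
A normal force at the bottom, 0.854 m from the hinge, must supply this moment: P = 3.65776/0.854 = 4.28309 kN.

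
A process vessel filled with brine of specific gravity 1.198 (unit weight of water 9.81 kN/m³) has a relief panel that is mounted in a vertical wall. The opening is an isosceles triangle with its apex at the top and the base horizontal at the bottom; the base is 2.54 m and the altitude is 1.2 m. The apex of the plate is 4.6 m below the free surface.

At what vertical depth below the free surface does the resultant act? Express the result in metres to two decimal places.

γ = 1.198 × 9.81 = 11.75238 kN/m³.
With the apex up, the centroid sits 2h/3 = 2 × 1.2/3 = 0.8 m below the apex, so the centroid depth is h_c = 4.6 + 0.8 = 5.4 m.
A = ½ × 2.54 × 1.2 = 1.524 m².
Resultant F = γ·h_c·A = 11.75238 × 5.4 × 1.524 = 96.7174 kN.
I_c = b·h³/36 = 2.54 × 1.2³/36 = 0.12192 m⁴.
Centre of pressure: y_p = y_c + I_c/(y_c·A) = 5.4 + 0.12192/(5.4 × 1.524) = 5.4 + 0.0148148 = 5.41481 m along the plane.

h_p = 5.41 m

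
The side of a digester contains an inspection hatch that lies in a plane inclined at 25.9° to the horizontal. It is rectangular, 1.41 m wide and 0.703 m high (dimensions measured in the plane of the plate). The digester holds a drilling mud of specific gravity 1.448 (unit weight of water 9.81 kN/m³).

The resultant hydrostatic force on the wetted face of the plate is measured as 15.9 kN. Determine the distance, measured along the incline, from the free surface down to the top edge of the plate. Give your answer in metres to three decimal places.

y_top ≈ 2.234 m

γ = 1.448 × 9.81 = 14.20488 kN/m³.
A = 1.41 × 0.703 = 0.99123 m².
From F = γ·h_c·A, the centroid depth is h_c = 15.9/(14.20488 × 0.99123) = 1.12924 m.
Let θ = 25.9° be the plate's angle to the horizontal; measure y along the incline from where the plane meets the free surface. Vertical depth h = y·sinθ with sinθ = 0.436802.
Along the incline, y_c = h_c/sinθ = 1.12924/0.436802 = 2.58524 m.
The centroid lies 0.703/2 = 0.3515 m below the top edge, so the top edge sits at y_top = 2.58524 − 0.3515 = 2.23374 m along the incline.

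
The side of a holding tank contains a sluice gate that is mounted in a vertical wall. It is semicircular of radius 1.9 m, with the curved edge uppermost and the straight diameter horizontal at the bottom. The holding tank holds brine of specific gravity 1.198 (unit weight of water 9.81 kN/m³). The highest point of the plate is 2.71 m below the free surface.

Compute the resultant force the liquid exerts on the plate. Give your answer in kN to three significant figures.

γ = 1.198 × 9.81 = 11.75238 kN/m³.
The centroid lies 4r/(3π) = 0.806385 m above the diameter, so r − 4r/(3π) = 1.9 − 0.806385 = 1.09361 m below the topmost point, so the centroid depth is h_c = 2.71 + 1.09361 = 3.80361 m.
A = πr²/2 = π × 1.9²/2 = 5.67057 m².
Resultant F = γ·h_c·A = 11.75238 × 3.80361 × 5.67057 = 253.483 kN.

F ≈ 253 kN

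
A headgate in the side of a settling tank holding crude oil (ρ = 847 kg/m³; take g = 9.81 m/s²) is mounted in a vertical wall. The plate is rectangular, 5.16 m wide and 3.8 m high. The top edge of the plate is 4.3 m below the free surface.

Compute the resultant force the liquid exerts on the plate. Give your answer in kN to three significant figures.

γ = ρg = 847 × 9.81 / 1000 = 8.30907 kN/m³.
The centroid lies 3.8/2 = 1.9 m below the top edge, so the centroid depth is h_c = 4.3 + 1.9 = 6.2 m.
A = 5.16 × 3.8 = 19.608 m².
Resultant F = γ·h_c·A = 8.30907 × 6.2 × 19.608 = 1010.13 kN.

F ≈ 1010 kN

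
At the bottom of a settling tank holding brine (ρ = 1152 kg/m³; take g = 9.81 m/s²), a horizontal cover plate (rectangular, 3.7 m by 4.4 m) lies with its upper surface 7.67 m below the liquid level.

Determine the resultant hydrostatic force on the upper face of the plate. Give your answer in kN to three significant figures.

F ≈ 1410 kN

γ = ρg = 1152 × 9.81 / 1000 = 11.30112 kN/m³.
The plate is horizontal, so pressure is uniform at p = γ·h = 11.30112 × 7.67 = 86.6796 kN/m².
A = 3.7 × 4.4 = 16.28 m².
F = p·A = 86.6796 × 16.28 = 1411.14 kN.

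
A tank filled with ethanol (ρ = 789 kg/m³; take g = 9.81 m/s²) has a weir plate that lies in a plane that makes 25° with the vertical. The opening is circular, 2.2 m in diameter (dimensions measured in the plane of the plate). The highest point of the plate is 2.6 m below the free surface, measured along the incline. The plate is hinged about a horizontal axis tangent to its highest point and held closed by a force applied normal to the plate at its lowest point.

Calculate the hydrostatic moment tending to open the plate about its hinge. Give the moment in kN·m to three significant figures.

γ = ρg = 789 × 9.81 / 1000 = 7.74009 kN/m³.
The plate makes 25° with the vertical, i.e. θ = 90° − 25° = 65° to the horizontal. Measuring y along the incline from the free-surface line, vertical depth h = y·sinθ with sinθ = 0.906308.
The centroid is at the centre, 1.1 m below the top of the plate, so y_c = 2.6 + 1.1 = 3.7 m and h_c = 3.7 × 0.906308 = 3.35334 m.
A = π(1.1)² = 3.80133 m².
Resultant F = γ·h_c·A = 7.74009 × 3.35334 × 3.80133 = 98.6641 kN.
I_c = πr⁴/4 = π × 1.1⁴/4 = 1.1499 m⁴.
Centre of pressure: y_p = y_c + I_c/(y_c·A) = 3.7 + 1.1499/(3.7 × 3.80133) = 3.7 + 0.0817566 = 3.78176 m along the plane.
The resultant acts 1.1 + 0.0817566 = 1.18176 m (along the plate) below the hinge at the top edge, so the moment about the hinge is M = F × 1.18176 = 98.6641 × 1.18176 = 116.597 kN·m.

M ≈ 117 kN·m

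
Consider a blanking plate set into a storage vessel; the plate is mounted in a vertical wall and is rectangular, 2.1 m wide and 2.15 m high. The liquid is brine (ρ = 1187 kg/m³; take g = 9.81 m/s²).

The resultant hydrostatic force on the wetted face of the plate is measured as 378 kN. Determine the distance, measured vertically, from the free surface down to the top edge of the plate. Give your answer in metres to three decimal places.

γ = ρg = 1187 × 9.81 / 1000 = 11.64447 kN/m³.
A = 2.1 × 2.15 = 4.515 m².
From F = γ·h_c·A, the centroid depth is h_c = 378/(11.64447 × 4.515) = 7.18976 m.
The centroid lies 2.15/2 = 1.075 m below the top edge, so the top edge sits at h_top = 7.18976 − 1.075 = 6.11476 m below the surface.

d_top ≈ 6.115 m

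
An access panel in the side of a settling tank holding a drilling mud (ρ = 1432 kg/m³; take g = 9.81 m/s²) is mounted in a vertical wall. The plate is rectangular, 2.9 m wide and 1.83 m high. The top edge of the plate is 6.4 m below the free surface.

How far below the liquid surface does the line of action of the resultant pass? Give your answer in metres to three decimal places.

γ = ρg = 1432 × 9.81 / 1000 = 14.04792 kN/m³.
The centroid lies 1.83/2 = 0.915 m below the top edge, so the centroid depth is h_c = 6.4 + 0.915 = 7.315 m.
A = 2.9 × 1.83 = 5.307 m².
Resultant F = γ·h_c·A = 14.04792 × 7.315 × 5.307 = 545.35 kN.
I_c = b·h³/12 = 2.9 × 1.83³/12 = 1.48105 m⁴.
Centre of pressure: y_p = y_c + I_c/(y_c·A) = 7.315 + 1.48105/(7.315 × 5.307) = 7.315 + 0.038151 = 7.35315 m along the plane.

h_p = 7.353 m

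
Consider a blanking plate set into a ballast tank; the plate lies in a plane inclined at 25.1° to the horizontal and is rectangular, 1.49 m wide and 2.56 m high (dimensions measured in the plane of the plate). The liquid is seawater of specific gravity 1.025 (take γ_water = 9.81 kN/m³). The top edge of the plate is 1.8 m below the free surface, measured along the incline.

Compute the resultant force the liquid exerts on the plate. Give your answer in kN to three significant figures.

γ = 1.025 × 9.81 = 10.05525 kN/m³.
Let θ = 25.1° be the plate's angle to the horizontal; measure y along the incline from where the plane meets the free surface. Vertical depth h = y·sinθ with sinθ = 0.424199.
The centroid lies 2.56/2 = 1.28 m below the top edge, so y_c = 1.8 + 1.28 = 3.08 m and h_c = 3.08 × 0.424199 = 1.30653 m.
A = 1.49 × 2.56 = 3.8144 m².
Resultant F = γ·h_c·A = 10.05525 × 1.30653 × 3.8144 = 50.1116 kN.

F ≈ 50.1 kN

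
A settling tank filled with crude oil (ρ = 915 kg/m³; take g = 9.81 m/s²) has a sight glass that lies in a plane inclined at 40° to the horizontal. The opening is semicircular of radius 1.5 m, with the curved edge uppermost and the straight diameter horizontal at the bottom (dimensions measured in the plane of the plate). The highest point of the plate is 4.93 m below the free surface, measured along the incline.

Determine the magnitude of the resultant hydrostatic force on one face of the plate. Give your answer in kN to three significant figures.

F ≈ 118 kN

γ = ρg = 915 × 9.81 / 1000 = 8.97615 kN/m³.
Let θ = 40° be the plate's angle to the horizontal; measure y along the incline from where the plane meets the free surface. Vertical depth h = y·sinθ with sinθ = 0.642788.
The centroid lies 4r/(3π) = 0.63662 m above the diameter, so r − 4r/(3π) = 1.5 − 0.63662 = 0.86338 m below the topmost point, so y_c = 4.93 + 0.86338 = 5.79338 m and h_c = 5.79338 × 0.642788 = 3.72392 m.
A = πr²/2 = π × 1.5²/2 = 3.53429 m².
Resultant F = γ·h_c·A = 8.97615 × 3.72392 × 3.53429 = 118.139 kN.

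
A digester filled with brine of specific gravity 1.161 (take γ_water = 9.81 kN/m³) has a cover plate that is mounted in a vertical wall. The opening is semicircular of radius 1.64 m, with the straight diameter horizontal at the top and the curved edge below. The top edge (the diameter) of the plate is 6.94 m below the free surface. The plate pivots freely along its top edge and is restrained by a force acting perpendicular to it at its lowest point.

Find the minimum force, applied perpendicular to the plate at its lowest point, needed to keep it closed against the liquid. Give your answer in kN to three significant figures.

γ = 1.161 × 9.81 = 11.38941 kN/m³.
The centroid of a semicircle lies 4r/(3π) = 0.696038 m from the diameter, here below the top edge, so the centroid depth is h_c = 6.94 + 0.696038 = 7.63604 m.
A = πr²/2 = π × 1.64²/2 = 4.22481 m².
Resultant F = γ·h_c·A = 11.38941 × 7.63604 × 4.22481 = 367.432 kN.
I_c = (π/8 − 8/(9π))·r⁴ = 0.109757 × 1.64⁴ = 0.793976 m⁴.
Centre of pressure: y_p = y_c + I_c/(y_c·A) = 7.63604 + 0.793976/(7.63604 × 4.22481) = 7.63604 + 0.0246112 = 7.66065 m along the plane.
The resultant acts 0.696038 + 0.0246112 = 0.720649 m (along the plate) below the hinge at the top edge, so the moment about the hinge is M = F × 0.720649 = 367.432 × 0.720649 = 264.79 kN·m.
A normal force at the bottom, 1.64 m from the hinge, must supply this moment: P = 264.79/1.64 = 161.457 kN.

P ≈ 161 kN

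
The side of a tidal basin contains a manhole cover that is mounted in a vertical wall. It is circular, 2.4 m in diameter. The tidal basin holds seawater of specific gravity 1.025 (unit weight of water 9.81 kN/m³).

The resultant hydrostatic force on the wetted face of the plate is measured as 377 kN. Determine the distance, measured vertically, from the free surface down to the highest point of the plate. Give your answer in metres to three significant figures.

d_top ≈ 7.09 m

γ = 1.025 × 9.81 = 10.05525 kN/m³.
A = π(1.2)² = 4.52389 m².
From F = γ·h_c·A, the centroid depth is h_c = 377/(10.05525 × 4.52389) = 8.28775 m.
The centroid is at the centre, 1.2 m below the top of the plate, so the highest point sits at h_top = 8.28775 − 1.2 = 7.08775 m below the surface.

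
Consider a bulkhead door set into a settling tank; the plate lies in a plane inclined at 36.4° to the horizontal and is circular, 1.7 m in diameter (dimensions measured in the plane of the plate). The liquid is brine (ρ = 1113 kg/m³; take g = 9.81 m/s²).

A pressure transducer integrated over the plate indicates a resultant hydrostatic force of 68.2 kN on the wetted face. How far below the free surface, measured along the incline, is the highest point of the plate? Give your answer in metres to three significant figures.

γ = ρg = 1113 × 9.81 / 1000 = 10.91853 kN/m³.
A = π(0.85)² = 2.2698 m².
From F = γ·h_c·A, the centroid depth is h_c = 68.2/(10.91853 × 2.2698) = 2.7519 m.
Let θ = 36.4° be the plate's angle to the horizontal; measure y along the incline from where the plane meets the free surface. Vertical depth h = y·sinθ with sinθ = 0.593419.
Along the incline, y_c = h_c/sinθ = 2.7519/0.593419 = 4.63736 m.
The centroid is at the centre, 0.85 m below the top of the plate, so the highest point sits at y_top = 4.63736 − 0.85 = 3.78736 m along the incline.

y_top ≈ 3.79 m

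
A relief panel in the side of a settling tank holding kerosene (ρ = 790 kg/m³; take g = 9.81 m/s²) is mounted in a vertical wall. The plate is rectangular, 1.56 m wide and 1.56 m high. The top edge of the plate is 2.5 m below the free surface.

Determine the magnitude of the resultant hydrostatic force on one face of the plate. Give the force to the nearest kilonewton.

F ≈ 62 kN

γ = ρg = 790 × 9.81 / 1000 = 7.7499 kN/m³.
The centroid lies 1.56/2 = 0.78 m below the top edge, so the centroid depth is h_c = 2.5 + 0.78 = 3.28 m.
A = 1.56 × 1.56 = 2.4336 m².
Resultant F = γ·h_c·A = 7.7499 × 3.28 × 2.4336 = 61.8613 kN.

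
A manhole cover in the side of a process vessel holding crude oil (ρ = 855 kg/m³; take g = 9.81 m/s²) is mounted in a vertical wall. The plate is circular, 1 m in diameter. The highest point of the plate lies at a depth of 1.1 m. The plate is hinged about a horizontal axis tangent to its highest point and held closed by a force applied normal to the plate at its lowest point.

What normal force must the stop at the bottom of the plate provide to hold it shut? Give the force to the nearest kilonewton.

γ = ρg = 855 × 9.81 / 1000 = 8.38755 kN/m³.
The centroid is at the centre, 0.5 m below the top of the plate, so the centroid depth is h_c = 1.1 + 0.5 = 1.6 m.
A = π(0.5)² = 0.785398 m².
Resultant F = γ·h_c·A = 8.38755 × 1.6 × 0.785398 = 10.5401 kN.
I_c = πr⁴/4 = π × 0.5⁴/4 = 0.0490874 m⁴.
Centre of pressure: y_p = y_c + I_c/(y_c·A) = 1.6 + 0.0490874/(1.6 × 0.785398) = 1.6 + 0.0390625 = 1.63906 m along the plane.
The resultant acts 0.5 + 0.0390625 = 0.539062 m (along the plate) below the hinge at the top edge, so the moment about the hinge is M = F × 0.539062 = 10.5401 × 0.539062 = 5.68177 kN·m.
A normal force at the bottom, 1 m from the hinge, must supply this moment: P = 5.68177/1 = 5.68177 kN.

P ≈ 6 kN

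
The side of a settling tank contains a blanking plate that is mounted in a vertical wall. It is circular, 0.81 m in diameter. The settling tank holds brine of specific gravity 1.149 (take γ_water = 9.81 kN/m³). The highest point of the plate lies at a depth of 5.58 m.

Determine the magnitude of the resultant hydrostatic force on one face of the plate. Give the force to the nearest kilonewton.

F ≈ 35 kN

γ = 1.149 × 9.81 = 11.27169 kN/m³.
The centroid is at the centre, 0.405 m below the top of the plate, so the centroid depth is h_c = 5.58 + 0.405 = 5.985 m.
A = π(0.405)² = 0.5153 m².
Resultant F = γ·h_c·A = 11.27169 × 5.985 × 0.5153 = 34.7627 kN.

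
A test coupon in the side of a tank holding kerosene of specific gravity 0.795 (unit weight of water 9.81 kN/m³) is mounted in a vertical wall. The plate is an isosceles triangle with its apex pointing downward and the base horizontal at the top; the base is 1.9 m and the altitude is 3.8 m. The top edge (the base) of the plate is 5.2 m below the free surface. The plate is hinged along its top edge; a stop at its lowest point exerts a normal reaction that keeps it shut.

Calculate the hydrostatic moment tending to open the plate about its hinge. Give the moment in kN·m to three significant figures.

γ = 0.795 × 9.81 = 7.79895 kN/m³.
With the apex down, the centroid sits h/3 = 3.8/3 = 1.26667 m below the base (the top edge), so the centroid depth is h_c = 5.2 + 1.26667 = 6.46667 m.
A = ½ × 1.9 × 3.8 = 3.61 m².
Resultant F = γ·h_c·A = 7.79895 × 6.46667 × 3.61 = 182.064 kN.
I_c = b·h³/36 = 1.9 × 3.8³/36 = 2.89602 m⁴.
Centre of pressure: y_p = y_c + I_c/(y_c·A) = 6.46667 + 2.89602/(6.46667 × 3.61) = 6.46667 + 0.124055 = 6.59072 m along the plane.
The resultant acts 1.26667 + 0.124055 = 1.39072 m (along the plate) below the hinge at the top edge, so the moment about the hinge is M = F × 1.39072 = 182.064 × 1.39072 = 253.2 kN·m.

M ≈ 253 kN·m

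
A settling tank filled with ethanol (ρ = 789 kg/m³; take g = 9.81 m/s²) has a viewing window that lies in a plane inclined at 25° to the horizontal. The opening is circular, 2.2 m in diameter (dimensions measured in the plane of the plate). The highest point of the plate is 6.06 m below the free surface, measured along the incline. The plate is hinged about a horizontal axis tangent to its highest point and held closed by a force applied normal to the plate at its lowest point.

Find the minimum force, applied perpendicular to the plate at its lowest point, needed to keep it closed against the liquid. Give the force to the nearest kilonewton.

P ≈ 46 kN

γ = ρg = 789 × 9.81 / 1000 = 7.74009 kN/m³.
Let θ = 25° be the plate's angle to the horizontal; measure y along the incline from where the plane meets the free surface. Vertical depth h = y·sinθ with sinθ = 0.422618.
The centroid is at the centre, 1.1 m below the top of the plate, so y_c = 6.06 + 1.1 = 7.16 m and h_c = 7.16 × 0.422618 = 3.02594 m.
A = π(1.1)² = 3.80133 m².
Resultant F = γ·h_c·A = 7.74009 × 3.02594 × 3.80133 = 89.0311 kN.
I_c = πr⁴/4 = π × 1.1⁴/4 = 1.1499 m⁴.
Centre of pressure: y_p = y_c + I_c/(y_c·A) = 7.16 + 1.1499/(7.16 × 3.80133) = 7.16 + 0.0422485 = 7.20225 m along the plane.
The resultant acts 1.1 + 0.0422485 = 1.14225 m (along the plate) below the hinge at the top edge, so the moment about the hinge is M = F × 1.14225 = 89.0311 × 1.14225 = 101.696 kN·m.
A normal force at the bottom, 2.2 m from the hinge, must supply this moment: P = 101.696/2.2 = 46.2255 kN.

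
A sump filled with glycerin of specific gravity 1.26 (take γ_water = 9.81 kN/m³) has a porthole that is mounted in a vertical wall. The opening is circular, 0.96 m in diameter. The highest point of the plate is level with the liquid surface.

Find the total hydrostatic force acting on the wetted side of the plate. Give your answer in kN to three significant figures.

γ = 1.26 × 9.81 = 12.3606 kN/m³.
The centroid is at the centre, 0.48 m below the top of the plate, so the centroid depth is h_c = 0.48 m.
A = π(0.48)² = 0.723823 m².
Resultant F = γ·h_c·A = 12.3606 × 0.48 × 0.723823 = 4.29451 kN.

F ≈ 4.29 kN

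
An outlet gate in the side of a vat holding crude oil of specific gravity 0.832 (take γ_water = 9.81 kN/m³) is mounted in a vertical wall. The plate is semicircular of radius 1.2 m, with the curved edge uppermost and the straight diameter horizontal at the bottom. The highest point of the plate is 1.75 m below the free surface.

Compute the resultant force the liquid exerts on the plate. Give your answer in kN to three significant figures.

F ≈ 45.1 kN

γ = 0.832 × 9.81 = 8.16192 kN/m³.
The centroid lies 4r/(3π) = 0.509296 m above the diameter, so r − 4r/(3π) = 1.2 − 0.509296 = 0.690704 m below the topmost point, so the centroid depth is h_c = 1.75 + 0.690704 = 2.4407 m.
A = πr²/2 = π × 1.2²/2 = 2.26195 m².
Resultant F = γ·h_c·A = 8.16192 × 2.4407 × 2.26195 = 45.0598 kN.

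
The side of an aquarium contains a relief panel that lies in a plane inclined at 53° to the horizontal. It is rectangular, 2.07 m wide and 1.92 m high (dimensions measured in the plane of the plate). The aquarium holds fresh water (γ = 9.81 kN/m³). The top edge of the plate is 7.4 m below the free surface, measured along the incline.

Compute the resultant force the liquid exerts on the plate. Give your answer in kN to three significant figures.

F ≈ 260 kN

γ = 9.81 kN/m³.
Let θ = 53° be the plate's angle to the horizontal; measure y along the incline from where the plane meets the free surface. Vertical depth h = y·sinθ with sinθ = 0.798636.
The centroid lies 1.92/2 = 0.96 m below the top edge, so y_c = 7.4 + 0.96 = 8.36 m and h_c = 8.36 × 0.798636 = 6.6766 m.
A = 2.07 × 1.92 = 3.9744 m².
Resultant F = γ·h_c·A = 9.81 × 6.6766 × 3.9744 = 260.313 kN.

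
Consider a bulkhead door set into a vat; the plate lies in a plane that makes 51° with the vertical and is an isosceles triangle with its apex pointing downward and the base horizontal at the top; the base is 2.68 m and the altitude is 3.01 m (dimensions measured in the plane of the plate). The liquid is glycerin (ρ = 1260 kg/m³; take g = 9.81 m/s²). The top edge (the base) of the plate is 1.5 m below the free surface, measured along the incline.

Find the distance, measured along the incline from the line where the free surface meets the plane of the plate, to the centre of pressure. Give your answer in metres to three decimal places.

γ = ρg = 1260 × 9.81 / 1000 = 12.3606 kN/m³.
The plate makes 51° with the vertical, i.e. θ = 90° − 51° = 39° to the horizontal. Measuring y along the incline from the free-surface line, vertical depth h = y·sinθ with sinθ = 0.629320.
With the apex down, the centroid sits h/3 = 3.01/3 = 1.00333 m below the base (the top edge), so y_c = 1.5 + 1.00333 = 2.50333 m and h_c = 2.50333 × 0.629320 = 1.5754 m.
A = ½ × 2.68 × 3.01 = 4.0334 m².
Resultant F = γ·h_c·A = 12.3606 × 1.5754 × 4.0334 = 78.542 kN.
I_c = b·h³/36 = 2.68 × 3.01³/36 = 2.03017 m⁴.
Centre of pressure: y_p = y_c + I_c/(y_c·A) = 2.50333 + 2.03017/(2.50333 × 4.0334) = 2.50333 + 0.201068 = 2.7044 m along the plane.

y_p = 2.704 m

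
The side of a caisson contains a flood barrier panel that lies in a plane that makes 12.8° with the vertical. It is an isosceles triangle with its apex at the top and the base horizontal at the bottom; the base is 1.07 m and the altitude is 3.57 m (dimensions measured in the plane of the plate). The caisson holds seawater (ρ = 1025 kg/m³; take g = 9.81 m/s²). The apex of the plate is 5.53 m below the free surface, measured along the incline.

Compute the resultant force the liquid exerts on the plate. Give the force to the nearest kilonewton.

F ≈ 148 kN

γ = ρg = 1025 × 9.81 / 1000 = 10.05525 kN/m³.
The plate makes 12.8° with the vertical, i.e. θ = 90° − 12.8° = 77.2° to the horizontal. Measuring y along the incline from the free-surface line, vertical depth h = y·sinθ with sinθ = 0.975149.
With the apex up, the centroid sits 2h/3 = 2 × 3.57/3 = 2.38 m below the apex, so y_c = 5.53 + 2.38 = 7.91 m and h_c = 7.91 × 0.975149 = 7.71343 m.
A = ½ × 1.07 × 3.57 = 1.90995 m².
Resultant F = γ·h_c·A = 10.05525 × 7.71343 × 1.90995 = 148.137 kN.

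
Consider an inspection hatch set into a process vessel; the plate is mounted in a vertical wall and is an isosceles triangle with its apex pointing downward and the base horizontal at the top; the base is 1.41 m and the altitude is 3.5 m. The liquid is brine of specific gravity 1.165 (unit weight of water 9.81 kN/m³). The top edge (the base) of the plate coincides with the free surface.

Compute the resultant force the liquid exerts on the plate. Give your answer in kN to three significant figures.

F ≈ 32.9 kN

γ = 1.165 × 9.81 = 11.42865 kN/m³.
With the apex down, the centroid sits h/3 = 3.5/3 = 1.16667 m below the base (the top edge), so the centroid depth is h_c = 1.16667 m.
A = ½ × 1.41 × 3.5 = 2.4675 m².
Resultant F = γ·h_c·A = 11.42865 × 1.16667 × 2.4675 = 32.9003 kN.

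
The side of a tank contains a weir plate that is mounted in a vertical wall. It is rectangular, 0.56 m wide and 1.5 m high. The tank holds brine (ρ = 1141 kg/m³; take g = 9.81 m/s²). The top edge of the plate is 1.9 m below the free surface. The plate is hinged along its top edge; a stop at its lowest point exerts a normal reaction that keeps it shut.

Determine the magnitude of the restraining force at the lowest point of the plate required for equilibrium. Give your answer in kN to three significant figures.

γ = ρg = 1141 × 9.81 / 1000 = 11.19321 kN/m³.
The centroid lies 1.5/2 = 0.75 m below the top edge, so the centroid depth is h_c = 1.9 + 0.75 = 2.65 m.
A = 0.56 × 1.5 = 0.84 m².
Resultant F = γ·h_c·A = 11.19321 × 2.65 × 0.84 = 24.9161 kN.
I_c = b·h³/12 = 0.56 × 1.5³/12 = 0.1575 m⁴.
Centre of pressure: y_p = y_c + I_c/(y_c·A) = 2.65 + 0.1575/(2.65 × 0.84) = 2.65 + 0.0707547 = 2.72075 m along the plane.
The resultant acts 0.75 + 0.0707547 = 0.820755 m (along the plate) below the hinge at the top edge, so the moment about the hinge is M = F × 0.820755 = 24.9161 × 0.820755 = 20.45 kN·m.
A normal force at the bottom, 1.5 m from the hinge, must supply this moment: P = 20.45/1.5 = 13.6333 kN.

P ≈ 13.6 kN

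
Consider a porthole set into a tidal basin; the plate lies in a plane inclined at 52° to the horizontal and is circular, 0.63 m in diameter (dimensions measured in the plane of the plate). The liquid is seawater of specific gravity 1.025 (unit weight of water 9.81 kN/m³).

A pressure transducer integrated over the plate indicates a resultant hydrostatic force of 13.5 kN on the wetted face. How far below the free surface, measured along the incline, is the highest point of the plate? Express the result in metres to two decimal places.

γ = 1.025 × 9.81 = 10.05525 kN/m³.
A = π(0.315)² = 0.311725 m².
From F = γ·h_c·A, the centroid depth is h_c = 13.5/(10.05525 × 0.311725) = 4.30694 m.
Let θ = 52° be the plate's angle to the horizontal; measure y along the incline from where the plane meets the free surface. Vertical depth h = y·sinθ with sinθ = 0.788011.
Along the incline, y_c = h_c/sinθ = 4.30694/0.788011 = 5.46558 m.
The centroid is at the centre, 0.315 m below the top of the plate, so the highest point sits at y_top = 5.46558 − 0.315 = 5.15058 m along the incline.

y_top ≈ 5.15 m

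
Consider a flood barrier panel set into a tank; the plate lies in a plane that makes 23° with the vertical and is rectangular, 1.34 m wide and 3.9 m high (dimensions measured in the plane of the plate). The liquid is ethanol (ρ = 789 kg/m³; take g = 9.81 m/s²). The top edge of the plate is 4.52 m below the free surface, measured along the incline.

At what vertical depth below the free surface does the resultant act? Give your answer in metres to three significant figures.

γ = ρg = 789 × 9.81 / 1000 = 7.74009 kN/m³.
The plate makes 23° with the vertical, i.e. θ = 90° − 23° = 67° to the horizontal. Measuring y along the incline from the free-surface line, vertical depth h = y·sinθ with sinθ = 0.920505.
The centroid lies 3.9/2 = 1.95 m below the top edge, so y_c = 4.52 + 1.95 = 6.47 m and h_c = 6.47 × 0.920505 = 5.95567 m.
A = 1.34 × 3.9 = 5.226 m².
Resultant F = γ·h_c·A = 7.74009 × 5.95567 × 5.226 = 240.905 kN.
I_c = b·h³/12 = 1.34 × 3.9³/12 = 6.62395 m⁴.
Centre of pressure: y_p = y_c + I_c/(y_c·A) = 6.47 + 6.62395/(6.47 × 5.226) = 6.47 + 0.195904 = 6.6659 m along the plane.
Vertically, h_p = y_p·sinθ = 6.6659 × 0.920505 = 6.13599 m.

h_p = 6.14 m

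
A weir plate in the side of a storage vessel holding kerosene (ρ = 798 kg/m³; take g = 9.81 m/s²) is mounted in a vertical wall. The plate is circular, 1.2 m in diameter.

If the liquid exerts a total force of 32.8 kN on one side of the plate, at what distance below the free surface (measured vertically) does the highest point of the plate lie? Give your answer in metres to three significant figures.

d_top ≈ 3.10 m

γ = ρg = 798 × 9.81 / 1000 = 7.82838 kN/m³.
A = π(0.6)² = 1.13097 m².
From F = γ·h_c·A, the centroid depth is h_c = 32.8/(7.82838 × 1.13097) = 3.70468 m.
The centroid is at the centre, 0.6 m below the top of the plate, so the highest point sits at h_top = 3.70468 − 0.6 = 3.10468 m below the surface.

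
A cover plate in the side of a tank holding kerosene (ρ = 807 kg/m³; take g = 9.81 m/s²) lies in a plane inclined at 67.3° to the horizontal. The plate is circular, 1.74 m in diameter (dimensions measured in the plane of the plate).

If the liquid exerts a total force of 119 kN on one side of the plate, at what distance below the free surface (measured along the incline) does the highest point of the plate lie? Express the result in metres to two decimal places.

γ = ρg = 807 × 9.81 / 1000 = 7.91667 kN/m³.
A = π(0.87)² = 2.37787 m².
From F = γ·h_c·A, the centroid depth is h_c = 119/(7.91667 × 2.37787) = 6.32144 m.
Let θ = 67.3° be the plate's angle to the horizontal; measure y along the incline from where the plane meets the free surface. Vertical depth h = y·sinθ with sinθ = 0.922538.
Along the incline, y_c = h_c/sinθ = 6.32144/0.922538 = 6.85223 m.
The centroid is at the centre, 0.87 m below the top of the plate, so the highest point sits at y_top = 6.85223 − 0.87 = 5.98223 m along the incline.

y_top ≈ 5.98 m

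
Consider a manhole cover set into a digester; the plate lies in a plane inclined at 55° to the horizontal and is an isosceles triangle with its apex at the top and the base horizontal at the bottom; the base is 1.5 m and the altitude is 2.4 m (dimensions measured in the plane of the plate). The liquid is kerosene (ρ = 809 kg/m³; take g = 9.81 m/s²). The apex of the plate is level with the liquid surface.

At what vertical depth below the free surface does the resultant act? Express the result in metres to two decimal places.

γ = ρg = 809 × 9.81 / 1000 = 7.93629 kN/m³.
Let θ = 55° be the plate's angle to the horizontal; measure y along the incline from where the plane meets the free surface. Vertical depth h = y·sinθ with sinθ = 0.819152.
With the apex up, the centroid sits 2h/3 = 2 × 2.4/3 = 1.6 m below the apex, so y_c = 1.6 m and h_c = 1.6 × 0.819152 = 1.31064 m.
A = ½ × 1.5 × 2.4 = 1.8 m².
Resultant F = γ·h_c·A = 7.93629 × 1.31064 × 1.8 = 18.7229 kN.
I_c = b·h³/36 = 1.5 × 2.4³/36 = 0.576 m⁴.
Centre of pressure: y_p = y_c + I_c/(y_c·A) = 1.6 + 0.576/(1.6 × 1.8) = 1.6 + 0.2 = 1.8 m along the plane.
Vertically, h_p = y_p·sinθ = 1.8 × 0.819152 = 1.47447 m.

h_p = 1.47 m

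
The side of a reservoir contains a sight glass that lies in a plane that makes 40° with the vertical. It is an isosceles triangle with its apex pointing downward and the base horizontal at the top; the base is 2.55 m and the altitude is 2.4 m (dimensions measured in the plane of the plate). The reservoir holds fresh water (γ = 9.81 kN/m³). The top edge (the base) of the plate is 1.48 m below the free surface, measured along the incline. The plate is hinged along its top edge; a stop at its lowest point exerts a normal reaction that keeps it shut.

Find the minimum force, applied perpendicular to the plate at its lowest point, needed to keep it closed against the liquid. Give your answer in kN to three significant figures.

P ≈ 20.5 kN

γ = 9.81 kN/m³.
The plate makes 40° with the vertical, i.e. θ = 90° − 40° = 50° to the horizontal. Measuring y along the incline from the free-surface line, vertical depth h = y·sinθ with sinθ = 0.766044.
With the apex down, the centroid sits h/3 = 2.4/3 = 0.8 m below the base (the top edge), so y_c = 1.48 + 0.8 = 2.28 m and h_c = 2.28 × 0.766044 = 1.74658 m.
A = ½ × 2.55 × 2.4 = 3.06 m².
Resultant F = γ·h_c·A = 9.81 × 1.74658 × 3.06 = 52.4299 kN.
I_c = b·h³/36 = 2.55 × 2.4³/36 = 0.9792 m⁴.
Centre of pressure: y_p = y_c + I_c/(y_c·A) = 2.28 + 0.9792/(2.28 × 3.06) = 2.28 + 0.140351 = 2.42035 m along the plane.
The resultant acts 0.8 + 0.140351 = 0.940351 m (along the plate) below the hinge at the top edge, so the moment about the hinge is M = F × 0.940351 = 52.4299 × 0.940351 = 49.3025 kN·m.
A normal force at the bottom, 2.4 m from the hinge, must supply this moment: P = 49.3025/2.4 = 20.5427 kN.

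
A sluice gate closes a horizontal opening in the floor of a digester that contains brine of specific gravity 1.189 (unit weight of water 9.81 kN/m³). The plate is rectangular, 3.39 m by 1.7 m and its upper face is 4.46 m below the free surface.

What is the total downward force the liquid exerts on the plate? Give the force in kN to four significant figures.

γ = 1.189 × 9.81 = 11.66409 kN/m³.
The plate is horizontal, so pressure is uniform at p = γ·h = 11.66409 × 4.46 = 52.0218 kN/m².
A = 3.39 × 1.7 = 5.763 m².
F = p·A = 52.0218 × 5.763 = 299.802 kN.

F ≈ 299.8 kN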